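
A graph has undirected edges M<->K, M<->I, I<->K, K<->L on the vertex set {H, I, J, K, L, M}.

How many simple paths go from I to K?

2

I–K
I–M–K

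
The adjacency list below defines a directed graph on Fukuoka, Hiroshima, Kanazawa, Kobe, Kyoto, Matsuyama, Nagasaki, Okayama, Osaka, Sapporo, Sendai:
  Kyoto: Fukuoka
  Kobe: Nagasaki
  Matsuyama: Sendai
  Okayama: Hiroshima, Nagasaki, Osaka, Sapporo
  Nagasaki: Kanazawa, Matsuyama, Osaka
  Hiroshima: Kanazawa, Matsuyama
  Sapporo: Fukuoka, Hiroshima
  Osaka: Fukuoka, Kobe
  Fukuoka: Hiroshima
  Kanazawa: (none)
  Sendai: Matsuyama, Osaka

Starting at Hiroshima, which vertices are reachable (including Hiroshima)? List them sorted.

Fukuoka, Hiroshima, Kanazawa, Kobe, Matsuyama, Nagasaki, Osaka, Sendai

Start at Hiroshima.
Its neighbours: Kanazawa, Matsuyama.
Then their neighbours: Sendai.
Then next layer: Osaka.
Then next layer: Fukuoka, Kobe.
Then next layer: Nagasaki.
Nothing further is reachable.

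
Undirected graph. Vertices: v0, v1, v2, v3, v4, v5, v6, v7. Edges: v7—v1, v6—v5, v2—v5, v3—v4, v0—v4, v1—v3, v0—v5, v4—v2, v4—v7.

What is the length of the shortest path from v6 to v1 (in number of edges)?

5

Distance 0: v6.
Distance 1: v5.
Distance 2: v0, v2.
Distance 3: v4.
Distance 4: v3, v7.
Distance 5: v1 — contains v1.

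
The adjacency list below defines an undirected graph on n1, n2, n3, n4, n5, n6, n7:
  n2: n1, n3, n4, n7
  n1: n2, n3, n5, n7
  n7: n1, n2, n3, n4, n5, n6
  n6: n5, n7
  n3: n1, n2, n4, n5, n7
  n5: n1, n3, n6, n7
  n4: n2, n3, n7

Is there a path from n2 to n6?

Explore from n2.
Distance 1: reach n1, n3, n4, n7.
Distance 2: reach n5, n6.
Found n6.

Yes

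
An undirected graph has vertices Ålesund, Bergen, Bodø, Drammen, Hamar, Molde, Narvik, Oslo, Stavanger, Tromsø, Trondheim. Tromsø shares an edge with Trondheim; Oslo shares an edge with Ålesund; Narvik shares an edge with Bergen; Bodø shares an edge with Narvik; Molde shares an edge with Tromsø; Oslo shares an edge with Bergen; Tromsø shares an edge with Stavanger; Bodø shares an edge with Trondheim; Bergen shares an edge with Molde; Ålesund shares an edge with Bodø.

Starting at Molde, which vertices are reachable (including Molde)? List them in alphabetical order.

Ålesund, Bergen, Bodø, Molde, Narvik, Oslo, Stavanger, Tromsø, Trondheim

Start at Molde.
Its neighbours: Bergen, Tromsø.
Then their neighbours: Narvik, Oslo, Stavanger, Trondheim.
Then next layer: Ålesund, Bodø.
Nothing further is reachable.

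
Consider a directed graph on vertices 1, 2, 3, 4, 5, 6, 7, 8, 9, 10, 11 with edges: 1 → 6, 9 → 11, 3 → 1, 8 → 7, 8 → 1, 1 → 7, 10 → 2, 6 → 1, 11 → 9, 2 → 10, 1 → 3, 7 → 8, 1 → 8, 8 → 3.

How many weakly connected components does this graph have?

From 1: component {1, 3, 6, 7, 8}.
From 2: component {2, 10}.
From 4: component {4}.
From 5: component {5}.
From 9: component {9, 11}.
That's 5 components.

5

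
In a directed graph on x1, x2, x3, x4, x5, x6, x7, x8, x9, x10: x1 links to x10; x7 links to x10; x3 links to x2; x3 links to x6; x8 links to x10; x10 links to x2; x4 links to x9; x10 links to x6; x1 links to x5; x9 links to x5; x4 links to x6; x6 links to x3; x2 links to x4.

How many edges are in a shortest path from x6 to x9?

4

Distance 0: x6.
Distance 1: x3.
Distance 2: x2.
Distance 3: x4.
Distance 4: x9 — contains x9.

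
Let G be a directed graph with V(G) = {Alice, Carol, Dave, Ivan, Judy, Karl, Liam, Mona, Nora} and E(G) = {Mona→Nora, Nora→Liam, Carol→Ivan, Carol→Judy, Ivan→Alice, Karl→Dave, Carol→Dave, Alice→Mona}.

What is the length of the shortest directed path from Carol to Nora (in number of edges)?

Distance 0: Carol.
Distance 1: Dave, Ivan, Judy.
Distance 2: Alice.
Distance 3: Mona.
Distance 4: Nora — contains Nora.

4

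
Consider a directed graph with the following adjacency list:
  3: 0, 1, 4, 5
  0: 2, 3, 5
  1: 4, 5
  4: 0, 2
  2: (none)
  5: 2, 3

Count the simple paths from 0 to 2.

0→2
0→3→1→4→2
0→3→1→5→2
0→3→4→2
0→3→5→2
0→5→2
0→5→3→1→4→2
0→5→3→4→2

8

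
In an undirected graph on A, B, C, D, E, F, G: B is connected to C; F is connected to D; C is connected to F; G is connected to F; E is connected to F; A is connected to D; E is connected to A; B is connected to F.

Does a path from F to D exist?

Explore from F.
Distance 1: reach B, C, D, E, G.
Found D.

Yes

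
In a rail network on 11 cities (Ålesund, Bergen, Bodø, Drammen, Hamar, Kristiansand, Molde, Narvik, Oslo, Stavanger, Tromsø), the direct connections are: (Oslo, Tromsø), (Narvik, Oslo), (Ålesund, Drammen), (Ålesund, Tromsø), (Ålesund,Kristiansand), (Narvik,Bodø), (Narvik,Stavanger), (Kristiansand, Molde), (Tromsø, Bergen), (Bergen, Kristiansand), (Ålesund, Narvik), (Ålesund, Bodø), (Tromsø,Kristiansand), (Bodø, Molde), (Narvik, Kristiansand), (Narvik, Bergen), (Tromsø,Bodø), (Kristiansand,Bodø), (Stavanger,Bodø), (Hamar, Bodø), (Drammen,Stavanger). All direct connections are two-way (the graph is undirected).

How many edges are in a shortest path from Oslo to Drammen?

3

Distance 0: Oslo.
Distance 1: Narvik, Tromsø.
Distance 2: Ålesund, Bergen, Bodø, Kristiansand, Stavanger.
Distance 3: Drammen, Hamar, Molde — contains Drammen.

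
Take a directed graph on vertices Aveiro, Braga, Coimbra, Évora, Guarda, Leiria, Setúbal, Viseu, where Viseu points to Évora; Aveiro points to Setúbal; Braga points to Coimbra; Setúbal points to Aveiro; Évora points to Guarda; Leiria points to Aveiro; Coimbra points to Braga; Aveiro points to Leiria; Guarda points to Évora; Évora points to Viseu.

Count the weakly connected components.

From Aveiro: component {Aveiro, Leiria, Setúbal}.
From Braga: component {Braga, Coimbra}.
From Évora: component {Évora, Guarda, Viseu}.
That's 3 components.

3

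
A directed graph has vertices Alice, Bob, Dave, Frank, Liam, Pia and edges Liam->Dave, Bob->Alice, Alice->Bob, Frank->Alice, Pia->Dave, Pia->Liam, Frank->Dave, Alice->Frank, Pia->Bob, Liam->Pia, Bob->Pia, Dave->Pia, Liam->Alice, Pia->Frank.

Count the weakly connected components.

1

From Alice: component {Alice, Bob, Dave, Frank, Liam, Pia}.
That's 1 component.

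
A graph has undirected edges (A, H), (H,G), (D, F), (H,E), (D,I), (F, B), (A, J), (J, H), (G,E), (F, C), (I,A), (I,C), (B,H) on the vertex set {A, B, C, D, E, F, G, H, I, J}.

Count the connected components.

1

From A: component {A, B, C, D, E, F, G, H, I, J}.
That's 1 component.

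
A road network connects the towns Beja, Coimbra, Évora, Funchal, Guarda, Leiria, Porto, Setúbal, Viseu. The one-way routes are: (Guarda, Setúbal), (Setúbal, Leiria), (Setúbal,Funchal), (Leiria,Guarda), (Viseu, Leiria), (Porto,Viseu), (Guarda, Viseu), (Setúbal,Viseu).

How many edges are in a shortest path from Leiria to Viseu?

2

Distance 0: Leiria.
Distance 1: Guarda.
Distance 2: Setúbal, Viseu — contains Viseu.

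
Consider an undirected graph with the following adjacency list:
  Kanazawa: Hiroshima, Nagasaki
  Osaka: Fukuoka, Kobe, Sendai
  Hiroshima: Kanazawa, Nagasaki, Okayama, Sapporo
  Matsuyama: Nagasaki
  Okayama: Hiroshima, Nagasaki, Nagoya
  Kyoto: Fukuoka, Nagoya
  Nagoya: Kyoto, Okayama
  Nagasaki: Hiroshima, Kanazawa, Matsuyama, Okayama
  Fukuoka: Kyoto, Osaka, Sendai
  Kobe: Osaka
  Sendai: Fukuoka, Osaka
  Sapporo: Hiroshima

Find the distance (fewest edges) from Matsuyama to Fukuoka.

Distance 0: Matsuyama.
Distance 1: Nagasaki.
Distance 2: Hiroshima, Kanazawa, Okayama.
Distance 3: Nagoya, Sapporo.
Distance 4: Kyoto.
Distance 5: Fukuoka — contains Fukuoka.

5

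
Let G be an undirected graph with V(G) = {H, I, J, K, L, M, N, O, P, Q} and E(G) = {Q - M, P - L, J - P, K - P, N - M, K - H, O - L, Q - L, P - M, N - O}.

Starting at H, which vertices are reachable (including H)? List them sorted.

H, J, K, L, M, N, O, P, Q

Start at H.
Its neighbours: K.
Then their neighbours: P.
Then next layer: J, L, M.
Then next layer: N, O, Q.
Nothing further is reachable.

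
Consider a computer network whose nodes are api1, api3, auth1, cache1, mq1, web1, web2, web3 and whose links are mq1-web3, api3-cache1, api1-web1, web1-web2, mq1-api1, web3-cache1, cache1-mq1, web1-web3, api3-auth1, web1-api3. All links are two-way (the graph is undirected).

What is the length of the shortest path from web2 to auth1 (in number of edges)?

3

Distance 0: web2.
Distance 1: web1.
Distance 2: api1, api3, web3.
Distance 3: auth1, cache1, mq1 — contains auth1.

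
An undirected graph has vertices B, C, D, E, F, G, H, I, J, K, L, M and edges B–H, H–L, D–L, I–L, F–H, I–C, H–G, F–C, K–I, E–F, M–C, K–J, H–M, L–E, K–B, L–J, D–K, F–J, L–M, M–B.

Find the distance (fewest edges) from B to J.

Distance 0: B.
Distance 1: H, K, M.
Distance 2: C, D, F, G, I, J, L — contains J.

2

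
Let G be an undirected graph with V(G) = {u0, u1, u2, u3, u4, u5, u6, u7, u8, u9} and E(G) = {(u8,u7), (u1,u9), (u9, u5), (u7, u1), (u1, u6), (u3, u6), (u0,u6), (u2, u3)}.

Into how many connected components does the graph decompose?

From u0: component {u0, u1, u2, u3, u5, u6, u7, u8, u9}.
From u4: component {u4}.
That's 2 components.

2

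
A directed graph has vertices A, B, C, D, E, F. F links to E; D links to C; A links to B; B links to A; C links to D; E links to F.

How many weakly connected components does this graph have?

From A: component {A, B}.
From C: component {C, D}.
From E: component {E, F}.
That's 3 components.

3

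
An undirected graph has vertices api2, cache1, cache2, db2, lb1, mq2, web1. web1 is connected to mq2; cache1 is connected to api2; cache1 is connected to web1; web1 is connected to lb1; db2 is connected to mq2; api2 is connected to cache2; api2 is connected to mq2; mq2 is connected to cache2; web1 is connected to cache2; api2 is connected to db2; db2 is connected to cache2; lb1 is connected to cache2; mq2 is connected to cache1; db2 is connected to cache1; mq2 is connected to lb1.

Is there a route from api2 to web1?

Yes

Explore from api2.
Distance 1: reach cache1, cache2, db2, mq2.
Distance 2: reach lb1, web1.
Found web1.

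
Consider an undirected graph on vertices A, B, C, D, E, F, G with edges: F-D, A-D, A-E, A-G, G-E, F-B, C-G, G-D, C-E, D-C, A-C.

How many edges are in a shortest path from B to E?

4

Distance 0: B.
Distance 1: F.
Distance 2: D.
Distance 3: A, C, G.
Distance 4: E — contains E.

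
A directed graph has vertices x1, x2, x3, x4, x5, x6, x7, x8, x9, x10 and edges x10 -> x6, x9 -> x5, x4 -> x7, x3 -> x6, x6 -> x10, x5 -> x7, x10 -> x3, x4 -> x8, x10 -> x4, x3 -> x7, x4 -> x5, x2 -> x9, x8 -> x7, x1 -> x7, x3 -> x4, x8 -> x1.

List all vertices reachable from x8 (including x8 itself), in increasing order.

Start at x8.
Its neighbours: x1, x7.
Nothing further is reachable.

x1, x7, x8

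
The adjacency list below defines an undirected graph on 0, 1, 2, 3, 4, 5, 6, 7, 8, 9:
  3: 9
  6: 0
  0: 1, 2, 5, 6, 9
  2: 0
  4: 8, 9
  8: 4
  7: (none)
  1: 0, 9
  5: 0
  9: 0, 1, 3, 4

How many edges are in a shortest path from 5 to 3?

Distance 0: 5.
Distance 1: 0.
Distance 2: 1, 2, 6, 9.
Distance 3: 3, 4 — contains 3.

3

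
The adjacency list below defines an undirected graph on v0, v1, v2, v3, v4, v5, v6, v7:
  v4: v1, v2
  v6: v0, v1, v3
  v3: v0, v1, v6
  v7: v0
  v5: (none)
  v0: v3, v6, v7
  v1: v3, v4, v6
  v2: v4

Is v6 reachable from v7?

Yes

Explore from v7.
Distance 1: reach v0.
Distance 2: reach v3, v6.
Found v6.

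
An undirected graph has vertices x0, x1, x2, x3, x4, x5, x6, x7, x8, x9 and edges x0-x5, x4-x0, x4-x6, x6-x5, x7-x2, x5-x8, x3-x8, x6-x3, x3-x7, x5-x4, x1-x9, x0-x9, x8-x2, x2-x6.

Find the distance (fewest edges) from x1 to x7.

Distance 0: x1.
Distance 1: x9.
Distance 2: x0.
Distance 3: x4, x5.
Distance 4: x6, x8.
Distance 5: x2, x3.
Distance 6: x7 — contains x7.

6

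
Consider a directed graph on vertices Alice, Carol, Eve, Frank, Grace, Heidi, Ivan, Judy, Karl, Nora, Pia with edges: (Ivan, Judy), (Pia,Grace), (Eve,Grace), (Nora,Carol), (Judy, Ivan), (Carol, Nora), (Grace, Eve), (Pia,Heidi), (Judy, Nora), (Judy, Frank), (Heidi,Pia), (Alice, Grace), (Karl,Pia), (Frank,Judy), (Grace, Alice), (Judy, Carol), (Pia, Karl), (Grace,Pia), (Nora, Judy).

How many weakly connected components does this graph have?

From Alice: component {Alice, Eve, Grace, Heidi, Karl, Pia}.
From Carol: component {Carol, Frank, Ivan, Judy, Nora}.
That's 2 components.

2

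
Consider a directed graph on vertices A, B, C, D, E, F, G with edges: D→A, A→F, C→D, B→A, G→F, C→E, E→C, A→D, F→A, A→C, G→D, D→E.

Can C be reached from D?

Yes

Explore from D.
Distance 1: reach A, E.
Distance 2: reach C, F.
Found C.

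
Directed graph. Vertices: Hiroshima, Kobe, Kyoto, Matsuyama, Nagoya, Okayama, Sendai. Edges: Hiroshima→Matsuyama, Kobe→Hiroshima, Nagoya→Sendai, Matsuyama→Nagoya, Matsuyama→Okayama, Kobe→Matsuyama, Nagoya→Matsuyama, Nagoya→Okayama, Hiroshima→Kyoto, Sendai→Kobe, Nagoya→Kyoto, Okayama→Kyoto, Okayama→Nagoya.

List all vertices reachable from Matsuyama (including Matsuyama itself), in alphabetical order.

Start at Matsuyama.
Its neighbours: Nagoya, Okayama.
Then their neighbours: Kyoto, Sendai.
Then next layer: Kobe.
Then next layer: Hiroshima.
Every vertex is now reached.

Hiroshima, Kobe, Kyoto, Matsuyama, Nagoya, Okayama, Sendai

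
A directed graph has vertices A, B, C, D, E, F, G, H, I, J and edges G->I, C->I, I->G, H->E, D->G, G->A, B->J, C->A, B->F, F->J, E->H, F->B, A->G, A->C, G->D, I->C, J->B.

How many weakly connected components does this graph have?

From A: component {A, C, D, G, I}.
From B: component {B, F, J}.
From E: component {E, H}.
That's 3 components.

3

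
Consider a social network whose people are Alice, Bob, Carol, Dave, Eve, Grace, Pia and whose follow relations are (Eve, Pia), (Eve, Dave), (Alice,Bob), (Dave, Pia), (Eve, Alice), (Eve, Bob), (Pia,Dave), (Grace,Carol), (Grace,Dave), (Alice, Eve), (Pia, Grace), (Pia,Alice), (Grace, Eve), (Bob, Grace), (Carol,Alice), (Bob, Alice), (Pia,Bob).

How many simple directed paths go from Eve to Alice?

Eve→Alice
Eve→Bob→Alice
Eve→Bob→Grace→Carol→Alice
Eve→Bob→Grace→Dave→Pia→Alice
Eve→Dave→Pia→Alice
Eve→Dave→Pia→Bob→Alice
Eve→Dave→Pia→Bob→Grace→Carol→Alice
Eve→Dave→Pia→Grace→Carol→Alice
Eve→Pia→Alice
Eve→Pia→Bob→Alice
Eve→Pia→Bob→Grace→Carol→Alice
Eve→Pia→Grace→Carol→Alice

12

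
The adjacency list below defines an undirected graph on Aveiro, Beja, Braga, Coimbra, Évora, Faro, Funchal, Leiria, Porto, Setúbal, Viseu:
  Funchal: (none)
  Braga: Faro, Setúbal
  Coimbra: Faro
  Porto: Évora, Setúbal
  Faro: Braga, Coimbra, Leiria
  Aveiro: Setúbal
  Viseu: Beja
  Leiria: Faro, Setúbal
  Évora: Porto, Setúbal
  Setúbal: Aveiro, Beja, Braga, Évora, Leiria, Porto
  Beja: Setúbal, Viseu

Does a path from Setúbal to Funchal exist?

No

Explore from Setúbal.
Distance 1: reach Aveiro, Beja, Braga, Évora, Leiria, Porto.
Distance 2: reach Faro, Viseu.
Distance 3: reach Coimbra.
The search is exhausted without reaching Funchal; it lies in a different component.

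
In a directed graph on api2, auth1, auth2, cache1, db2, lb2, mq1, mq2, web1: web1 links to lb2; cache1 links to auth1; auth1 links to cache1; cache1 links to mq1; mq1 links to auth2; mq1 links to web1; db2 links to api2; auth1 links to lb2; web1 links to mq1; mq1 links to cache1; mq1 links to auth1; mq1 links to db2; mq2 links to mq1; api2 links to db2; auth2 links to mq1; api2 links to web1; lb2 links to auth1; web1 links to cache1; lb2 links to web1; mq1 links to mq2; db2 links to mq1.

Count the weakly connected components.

From api2: component {api2, auth1, auth2, cache1, db2, lb2, mq1, mq2, web1}.
That's 1 component.

1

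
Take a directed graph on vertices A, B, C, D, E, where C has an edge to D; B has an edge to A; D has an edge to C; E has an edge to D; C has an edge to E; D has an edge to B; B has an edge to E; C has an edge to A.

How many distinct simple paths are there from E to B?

E→D→B

1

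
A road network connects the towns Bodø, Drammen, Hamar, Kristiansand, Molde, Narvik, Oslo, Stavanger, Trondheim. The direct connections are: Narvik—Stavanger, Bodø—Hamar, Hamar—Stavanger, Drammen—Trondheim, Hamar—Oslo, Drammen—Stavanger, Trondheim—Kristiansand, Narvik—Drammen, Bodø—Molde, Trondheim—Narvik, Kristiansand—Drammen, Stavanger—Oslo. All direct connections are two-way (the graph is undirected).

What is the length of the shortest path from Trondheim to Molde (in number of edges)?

Distance 0: Trondheim.
Distance 1: Drammen, Kristiansand, Narvik.
Distance 2: Stavanger.
Distance 3: Hamar, Oslo.
Distance 4: Bodø.
Distance 5: Molde — contains Molde.

5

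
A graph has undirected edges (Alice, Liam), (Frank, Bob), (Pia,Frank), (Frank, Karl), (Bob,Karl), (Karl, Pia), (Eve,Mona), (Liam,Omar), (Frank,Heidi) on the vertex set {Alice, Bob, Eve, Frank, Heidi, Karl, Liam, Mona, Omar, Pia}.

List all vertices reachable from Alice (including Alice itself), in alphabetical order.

Alice, Liam, Omar

Start at Alice.
Its neighbours: Liam.
Then their neighbours: Omar.
Nothing further is reachable.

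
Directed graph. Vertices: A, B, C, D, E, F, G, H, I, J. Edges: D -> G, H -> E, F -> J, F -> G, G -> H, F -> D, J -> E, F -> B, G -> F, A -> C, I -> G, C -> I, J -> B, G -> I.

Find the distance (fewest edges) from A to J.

5

Distance 0: A.
Distance 1: C.
Distance 2: I.
Distance 3: G.
Distance 4: F, H.
Distance 5: B, D, E, J — contains J.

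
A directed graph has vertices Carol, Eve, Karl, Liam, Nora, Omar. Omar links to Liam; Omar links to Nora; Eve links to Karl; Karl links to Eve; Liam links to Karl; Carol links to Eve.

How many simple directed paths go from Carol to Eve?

Carol→Eve

1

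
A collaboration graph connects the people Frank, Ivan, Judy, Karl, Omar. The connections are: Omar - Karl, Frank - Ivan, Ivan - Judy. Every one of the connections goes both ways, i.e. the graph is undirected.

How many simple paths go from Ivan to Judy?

Ivan–Judy

1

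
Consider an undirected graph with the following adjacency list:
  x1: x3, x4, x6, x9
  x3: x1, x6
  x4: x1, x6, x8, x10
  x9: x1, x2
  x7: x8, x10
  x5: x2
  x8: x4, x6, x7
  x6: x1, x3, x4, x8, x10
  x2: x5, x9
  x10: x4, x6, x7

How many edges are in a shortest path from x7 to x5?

6

Distance 0: x7.
Distance 1: x8, x10.
Distance 2: x4, x6.
Distance 3: x1, x3.
Distance 4: x9.
Distance 5: x2.
Distance 6: x5 — contains x5.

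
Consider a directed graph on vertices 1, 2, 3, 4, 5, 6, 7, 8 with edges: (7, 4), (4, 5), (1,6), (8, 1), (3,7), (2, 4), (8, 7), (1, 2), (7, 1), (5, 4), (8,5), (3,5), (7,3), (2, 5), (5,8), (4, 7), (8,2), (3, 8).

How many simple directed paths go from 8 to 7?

8→1→2→4→7
8→1→2→5→4→7
8→2→4→7
8→2→5→4→7
8→5→4→7
8→7

6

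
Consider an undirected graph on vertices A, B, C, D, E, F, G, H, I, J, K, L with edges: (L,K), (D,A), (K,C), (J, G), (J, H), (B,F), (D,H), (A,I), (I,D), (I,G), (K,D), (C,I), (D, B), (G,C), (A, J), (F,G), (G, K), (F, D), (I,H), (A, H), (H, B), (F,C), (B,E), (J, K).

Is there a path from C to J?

Explore from C.
Distance 1: reach F, G, I, K.
Distance 2: reach A, B, D, H, J, L.
Found J.

Yes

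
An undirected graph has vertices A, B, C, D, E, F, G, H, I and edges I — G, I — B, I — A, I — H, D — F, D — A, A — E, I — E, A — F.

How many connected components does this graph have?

2

From A: component {A, B, D, E, F, G, H, I}.
From C: component {C}.
That's 2 components.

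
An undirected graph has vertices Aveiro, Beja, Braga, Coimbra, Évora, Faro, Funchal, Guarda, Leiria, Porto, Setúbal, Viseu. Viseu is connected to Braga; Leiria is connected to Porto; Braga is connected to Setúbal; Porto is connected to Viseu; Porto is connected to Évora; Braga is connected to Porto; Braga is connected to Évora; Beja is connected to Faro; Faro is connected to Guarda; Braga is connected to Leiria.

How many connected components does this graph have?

From Aveiro: component {Aveiro}.
From Beja: component {Beja, Faro, Guarda}.
From Braga: component {Braga, Évora, Leiria, Porto, Setúbal, Viseu}.
From Coimbra: component {Coimbra}.
From Funchal: component {Funchal}.
That's 5 components.

5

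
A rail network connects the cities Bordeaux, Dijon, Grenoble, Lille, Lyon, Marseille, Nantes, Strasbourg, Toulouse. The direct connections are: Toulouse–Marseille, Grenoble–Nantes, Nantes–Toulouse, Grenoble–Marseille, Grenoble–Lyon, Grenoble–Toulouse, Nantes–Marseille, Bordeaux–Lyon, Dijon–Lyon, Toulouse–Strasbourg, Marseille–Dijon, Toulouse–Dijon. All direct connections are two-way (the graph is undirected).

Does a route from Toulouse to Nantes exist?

Yes

Explore from Toulouse.
Distance 1: reach Dijon, Grenoble, Marseille, Nantes, Strasbourg.
Found Nantes.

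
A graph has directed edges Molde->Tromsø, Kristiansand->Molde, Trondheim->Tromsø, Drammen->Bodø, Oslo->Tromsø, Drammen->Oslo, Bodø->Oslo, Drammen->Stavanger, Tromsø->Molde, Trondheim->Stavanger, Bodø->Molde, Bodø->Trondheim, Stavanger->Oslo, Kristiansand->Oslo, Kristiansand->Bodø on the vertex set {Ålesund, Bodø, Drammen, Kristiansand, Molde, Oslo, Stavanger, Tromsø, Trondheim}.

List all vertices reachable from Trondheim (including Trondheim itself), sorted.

Molde, Oslo, Stavanger, Tromsø, Trondheim

Start at Trondheim.
Its neighbours: Stavanger, Tromsø.
Then their neighbours: Molde, Oslo.
Nothing further is reachable.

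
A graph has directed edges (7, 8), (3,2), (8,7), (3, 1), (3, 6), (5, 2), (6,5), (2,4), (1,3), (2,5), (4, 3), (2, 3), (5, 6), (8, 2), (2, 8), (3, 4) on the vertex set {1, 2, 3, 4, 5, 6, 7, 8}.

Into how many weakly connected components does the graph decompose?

1

From 1: component {1, 2, 3, 4, 5, 6, 7, 8}.
That's 1 component.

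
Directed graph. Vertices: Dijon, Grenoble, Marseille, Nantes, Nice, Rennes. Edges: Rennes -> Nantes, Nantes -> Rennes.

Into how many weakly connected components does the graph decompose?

From Dijon: component {Dijon}.
From Grenoble: component {Grenoble}.
From Marseille: component {Marseille}.
From Nantes: component {Nantes, Rennes}.
From Nice: component {Nice}.
That's 5 components.

5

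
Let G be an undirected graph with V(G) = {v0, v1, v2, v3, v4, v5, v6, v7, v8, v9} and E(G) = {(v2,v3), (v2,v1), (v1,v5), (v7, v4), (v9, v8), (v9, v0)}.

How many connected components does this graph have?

4

From v0: component {v0, v8, v9}.
From v1: component {v1, v2, v3, v5}.
From v4: component {v4, v7}.
From v6: component {v6}.
That's 4 components.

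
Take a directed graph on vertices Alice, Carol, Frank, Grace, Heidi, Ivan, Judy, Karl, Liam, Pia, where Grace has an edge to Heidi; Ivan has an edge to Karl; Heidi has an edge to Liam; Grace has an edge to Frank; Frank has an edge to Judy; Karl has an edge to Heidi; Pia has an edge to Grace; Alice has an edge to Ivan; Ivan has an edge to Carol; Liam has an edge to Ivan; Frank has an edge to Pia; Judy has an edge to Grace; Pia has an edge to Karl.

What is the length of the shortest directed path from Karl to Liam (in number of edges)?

2

Distance 0: Karl.
Distance 1: Heidi.
Distance 2: Liam — contains Liam.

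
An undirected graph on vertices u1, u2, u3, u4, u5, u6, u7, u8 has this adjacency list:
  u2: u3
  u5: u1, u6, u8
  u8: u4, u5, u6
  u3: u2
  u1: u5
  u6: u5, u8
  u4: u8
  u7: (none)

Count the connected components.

From u1: component {u1, u4, u5, u6, u8}.
From u2: component {u2, u3}.
From u7: component {u7}.
That's 3 components.

3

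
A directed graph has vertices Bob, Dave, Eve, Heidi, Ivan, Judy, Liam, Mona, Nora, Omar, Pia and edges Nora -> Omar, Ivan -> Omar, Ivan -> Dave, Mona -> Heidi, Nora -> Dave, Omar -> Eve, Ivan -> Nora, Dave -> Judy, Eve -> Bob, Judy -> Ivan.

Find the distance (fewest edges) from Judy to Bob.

4

Distance 0: Judy.
Distance 1: Ivan.
Distance 2: Dave, Nora, Omar.
Distance 3: Eve.
Distance 4: Bob — contains Bob.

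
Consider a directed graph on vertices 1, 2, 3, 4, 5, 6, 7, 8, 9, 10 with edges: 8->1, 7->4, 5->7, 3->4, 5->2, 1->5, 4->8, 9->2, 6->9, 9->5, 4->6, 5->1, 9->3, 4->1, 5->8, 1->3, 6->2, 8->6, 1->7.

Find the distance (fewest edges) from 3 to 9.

Distance 0: 3.
Distance 1: 4.
Distance 2: 1, 6, 8.
Distance 3: 2, 5, 7, 9 — contains 9.

3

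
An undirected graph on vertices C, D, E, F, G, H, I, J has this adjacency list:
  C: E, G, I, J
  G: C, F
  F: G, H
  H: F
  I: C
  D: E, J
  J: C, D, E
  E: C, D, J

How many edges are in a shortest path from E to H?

Distance 0: E.
Distance 1: C, D, J.
Distance 2: G, I.
Distance 3: F.
Distance 4: H — contains H.

4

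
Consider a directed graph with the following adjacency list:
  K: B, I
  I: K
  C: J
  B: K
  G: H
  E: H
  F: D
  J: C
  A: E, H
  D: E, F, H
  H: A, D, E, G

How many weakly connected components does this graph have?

3

From A: component {A, D, E, F, G, H}.
From B: component {B, I, K}.
From C: component {C, J}.
That's 3 components.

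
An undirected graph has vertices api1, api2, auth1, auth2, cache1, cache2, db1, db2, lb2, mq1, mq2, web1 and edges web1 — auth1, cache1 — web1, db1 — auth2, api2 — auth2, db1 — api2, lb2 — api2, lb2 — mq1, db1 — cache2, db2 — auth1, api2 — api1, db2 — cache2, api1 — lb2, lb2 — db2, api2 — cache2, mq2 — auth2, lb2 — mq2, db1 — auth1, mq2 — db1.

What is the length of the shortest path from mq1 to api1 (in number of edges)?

Distance 0: mq1.
Distance 1: lb2.
Distance 2: api1, api2, db2, mq2 — contains api1.

2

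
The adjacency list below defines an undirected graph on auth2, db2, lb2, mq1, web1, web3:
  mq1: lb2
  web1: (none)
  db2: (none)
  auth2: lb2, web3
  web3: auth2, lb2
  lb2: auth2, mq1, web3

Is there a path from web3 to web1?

Explore from web3.
Distance 1: reach auth2, lb2.
Distance 2: reach mq1.
The search is exhausted without reaching web1; it lies in a different component.

No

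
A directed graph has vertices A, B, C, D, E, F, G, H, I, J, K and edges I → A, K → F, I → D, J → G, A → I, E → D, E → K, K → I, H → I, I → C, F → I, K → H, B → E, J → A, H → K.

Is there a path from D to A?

No

D has no outgoing edges, so nothing is reachable from it.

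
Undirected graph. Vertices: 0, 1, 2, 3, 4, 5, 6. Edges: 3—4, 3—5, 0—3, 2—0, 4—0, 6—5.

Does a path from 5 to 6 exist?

Yes

Explore from 5.
Distance 1: reach 3, 6.
Found 6.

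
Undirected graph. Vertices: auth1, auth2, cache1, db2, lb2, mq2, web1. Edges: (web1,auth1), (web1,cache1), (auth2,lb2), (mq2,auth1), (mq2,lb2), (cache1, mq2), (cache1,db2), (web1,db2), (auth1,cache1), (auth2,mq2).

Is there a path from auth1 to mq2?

Explore from auth1.
Distance 1: reach cache1, mq2, web1.
Found mq2.

Yes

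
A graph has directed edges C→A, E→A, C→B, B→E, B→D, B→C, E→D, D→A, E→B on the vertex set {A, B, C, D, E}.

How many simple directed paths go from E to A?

E→A
E→B→C→A
E→B→D→A
E→D→A

4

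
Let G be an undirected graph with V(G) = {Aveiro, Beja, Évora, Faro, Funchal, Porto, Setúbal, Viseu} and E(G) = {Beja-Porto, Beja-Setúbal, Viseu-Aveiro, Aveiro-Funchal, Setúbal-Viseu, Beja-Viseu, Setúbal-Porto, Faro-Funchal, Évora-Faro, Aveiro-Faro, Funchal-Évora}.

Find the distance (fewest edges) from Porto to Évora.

5

Distance 0: Porto.
Distance 1: Beja, Setúbal.
Distance 2: Viseu.
Distance 3: Aveiro.
Distance 4: Faro, Funchal.
Distance 5: Évora — contains Évora.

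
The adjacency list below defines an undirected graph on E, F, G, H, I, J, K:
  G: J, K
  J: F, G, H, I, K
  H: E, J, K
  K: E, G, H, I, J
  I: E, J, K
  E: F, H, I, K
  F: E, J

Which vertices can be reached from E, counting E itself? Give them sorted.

Start at E.
Its neighbours: F, H, I, K.
Then their neighbours: G, J.
Every vertex is now reached.

E, F, G, H, I, J, K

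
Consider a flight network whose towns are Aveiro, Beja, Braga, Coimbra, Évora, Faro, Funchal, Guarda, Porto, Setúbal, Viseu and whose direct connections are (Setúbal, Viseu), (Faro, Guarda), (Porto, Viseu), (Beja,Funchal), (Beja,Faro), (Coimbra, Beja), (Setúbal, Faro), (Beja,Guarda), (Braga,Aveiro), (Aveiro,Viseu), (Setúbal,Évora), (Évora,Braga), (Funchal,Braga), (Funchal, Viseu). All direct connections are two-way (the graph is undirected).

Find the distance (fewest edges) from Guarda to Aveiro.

Distance 0: Guarda.
Distance 1: Beja, Faro.
Distance 2: Coimbra, Funchal, Setúbal.
Distance 3: Braga, Évora, Viseu.
Distance 4: Aveiro, Porto — contains Aveiro.

4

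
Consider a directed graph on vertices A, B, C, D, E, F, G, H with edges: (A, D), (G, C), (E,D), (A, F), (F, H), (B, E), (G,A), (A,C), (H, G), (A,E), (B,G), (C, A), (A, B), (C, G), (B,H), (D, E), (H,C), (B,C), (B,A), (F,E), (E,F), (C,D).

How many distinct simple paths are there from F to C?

4

F→H→C
F→H→G→A→B→C
F→H→G→A→C
F→H→G→C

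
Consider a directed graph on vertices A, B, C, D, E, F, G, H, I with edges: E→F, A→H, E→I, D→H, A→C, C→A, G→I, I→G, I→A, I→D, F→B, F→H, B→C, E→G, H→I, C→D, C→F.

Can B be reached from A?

Explore from A.
Distance 1: reach C, H.
Distance 2: reach D, F, I.
Distance 3: reach B, G.
Found B.

Yes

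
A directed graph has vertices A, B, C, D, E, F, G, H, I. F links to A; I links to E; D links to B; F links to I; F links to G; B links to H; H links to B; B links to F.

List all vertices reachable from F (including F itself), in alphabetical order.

A, E, F, G, I

Start at F.
Its neighbours: A, G, I.
Then their neighbours: E.
Nothing further is reachable.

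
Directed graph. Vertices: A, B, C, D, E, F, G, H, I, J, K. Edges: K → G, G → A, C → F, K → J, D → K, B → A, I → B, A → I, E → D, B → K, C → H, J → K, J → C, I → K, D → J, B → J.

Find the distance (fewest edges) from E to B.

Distance 0: E.
Distance 1: D.
Distance 2: J, K.
Distance 3: C, G.
Distance 4: A, F, H.
Distance 5: I.
Distance 6: B — contains B.

6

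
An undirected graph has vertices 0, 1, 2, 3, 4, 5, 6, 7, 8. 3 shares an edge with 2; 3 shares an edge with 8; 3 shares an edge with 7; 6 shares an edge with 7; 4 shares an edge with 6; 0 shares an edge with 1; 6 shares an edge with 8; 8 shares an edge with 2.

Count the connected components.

From 0: component {0, 1}.
From 2: component {2, 3, 4, 6, 7, 8}.
From 5: component {5}.
That's 3 components.

3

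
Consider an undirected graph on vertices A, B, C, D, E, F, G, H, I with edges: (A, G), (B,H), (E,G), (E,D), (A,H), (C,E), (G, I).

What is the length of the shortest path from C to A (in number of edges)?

3

Distance 0: C.
Distance 1: E.
Distance 2: D, G.
Distance 3: A, I — contains A.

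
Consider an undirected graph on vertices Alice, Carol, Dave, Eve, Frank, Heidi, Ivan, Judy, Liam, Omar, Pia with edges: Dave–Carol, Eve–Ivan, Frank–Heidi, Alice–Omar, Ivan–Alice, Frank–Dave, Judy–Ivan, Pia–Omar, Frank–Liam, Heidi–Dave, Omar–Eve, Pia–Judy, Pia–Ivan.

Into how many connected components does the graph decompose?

2

From Alice: component {Alice, Eve, Ivan, Judy, Omar, Pia}.
From Carol: component {Carol, Dave, Frank, Heidi, Liam}.
That's 2 components.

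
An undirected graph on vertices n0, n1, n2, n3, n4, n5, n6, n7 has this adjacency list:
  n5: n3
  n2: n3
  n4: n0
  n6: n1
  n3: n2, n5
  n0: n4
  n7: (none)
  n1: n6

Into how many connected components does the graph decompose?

4

From n0: component {n0, n4}.
From n1: component {n1, n6}.
From n2: component {n2, n3, n5}.
From n7: component {n7}.
That's 4 components.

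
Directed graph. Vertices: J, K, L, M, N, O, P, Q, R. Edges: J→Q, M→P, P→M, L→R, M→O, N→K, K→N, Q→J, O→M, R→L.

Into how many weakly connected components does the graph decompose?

4

From J: component {J, Q}.
From K: component {K, N}.
From L: component {L, R}.
From M: component {M, O, P}.
That's 4 components.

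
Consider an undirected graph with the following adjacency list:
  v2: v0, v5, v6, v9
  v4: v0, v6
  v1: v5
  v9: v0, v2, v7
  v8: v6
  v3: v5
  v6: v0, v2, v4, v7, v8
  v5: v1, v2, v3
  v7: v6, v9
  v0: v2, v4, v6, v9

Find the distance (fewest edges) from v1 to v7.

4

Distance 0: v1.
Distance 1: v5.
Distance 2: v2, v3.
Distance 3: v0, v6, v9.
Distance 4: v4, v7, v8 — contains v7.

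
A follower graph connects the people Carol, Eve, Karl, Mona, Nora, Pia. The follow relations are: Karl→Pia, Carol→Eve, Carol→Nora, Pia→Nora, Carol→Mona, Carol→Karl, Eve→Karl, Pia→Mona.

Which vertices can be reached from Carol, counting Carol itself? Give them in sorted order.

Start at Carol.
Its neighbours: Eve, Karl, Mona, Nora.
Then their neighbours: Pia.
Every vertex is now reached.

Carol, Eve, Karl, Mona, Nora, Pia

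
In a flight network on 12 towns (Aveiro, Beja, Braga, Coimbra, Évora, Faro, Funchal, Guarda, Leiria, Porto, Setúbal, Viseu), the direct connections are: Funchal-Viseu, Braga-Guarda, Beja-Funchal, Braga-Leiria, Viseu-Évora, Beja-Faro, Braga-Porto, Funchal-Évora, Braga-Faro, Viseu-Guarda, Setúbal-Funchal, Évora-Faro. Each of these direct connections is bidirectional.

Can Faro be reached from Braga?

Yes

Explore from Braga.
Distance 1: reach Faro, Guarda, Leiria, Porto.
Found Faro.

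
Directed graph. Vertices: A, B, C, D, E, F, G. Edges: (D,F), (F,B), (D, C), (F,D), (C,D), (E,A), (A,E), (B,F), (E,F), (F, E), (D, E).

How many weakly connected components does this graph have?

From A: component {A, B, C, D, E, F}.
From G: component {G}.
That's 2 components.

2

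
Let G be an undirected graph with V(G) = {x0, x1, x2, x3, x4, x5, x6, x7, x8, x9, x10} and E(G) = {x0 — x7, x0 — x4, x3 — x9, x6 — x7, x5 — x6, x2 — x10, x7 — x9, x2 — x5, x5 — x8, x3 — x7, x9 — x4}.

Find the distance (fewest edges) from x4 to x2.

Distance 0: x4.
Distance 1: x0, x9.
Distance 2: x3, x7.
Distance 3: x6.
Distance 4: x5.
Distance 5: x2, x8 — contains x2.

5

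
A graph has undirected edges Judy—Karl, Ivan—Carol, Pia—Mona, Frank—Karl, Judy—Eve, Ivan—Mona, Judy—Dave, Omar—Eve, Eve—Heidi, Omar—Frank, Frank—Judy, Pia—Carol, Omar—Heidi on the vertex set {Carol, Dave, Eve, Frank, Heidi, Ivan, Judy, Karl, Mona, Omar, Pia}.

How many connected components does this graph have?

2

From Carol: component {Carol, Ivan, Mona, Pia}.
From Dave: component {Dave, Eve, Frank, Heidi, Judy, Karl, Omar}.
That's 2 components.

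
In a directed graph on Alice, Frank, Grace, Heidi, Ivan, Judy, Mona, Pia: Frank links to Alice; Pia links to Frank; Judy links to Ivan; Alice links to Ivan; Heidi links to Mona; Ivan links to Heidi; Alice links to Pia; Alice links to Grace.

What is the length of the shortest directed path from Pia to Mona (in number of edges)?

5

Distance 0: Pia.
Distance 1: Frank.
Distance 2: Alice.
Distance 3: Grace, Ivan.
Distance 4: Heidi.
Distance 5: Mona — contains Mona.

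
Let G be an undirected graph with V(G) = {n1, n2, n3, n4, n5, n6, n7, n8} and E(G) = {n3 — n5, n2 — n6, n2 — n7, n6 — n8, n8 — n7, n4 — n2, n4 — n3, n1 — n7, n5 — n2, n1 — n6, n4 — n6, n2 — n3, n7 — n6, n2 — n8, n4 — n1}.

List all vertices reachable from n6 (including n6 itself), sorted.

Start at n6.
Its neighbours: n1, n2, n4, n7, n8.
Then their neighbours: n3, n5.
Every vertex is now reached.

n1, n2, n3, n4, n5, n6, n7, n8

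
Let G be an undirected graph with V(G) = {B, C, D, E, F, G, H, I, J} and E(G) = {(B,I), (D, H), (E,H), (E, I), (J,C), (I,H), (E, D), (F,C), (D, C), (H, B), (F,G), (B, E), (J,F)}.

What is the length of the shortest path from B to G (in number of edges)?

5

Distance 0: B.
Distance 1: E, H, I.
Distance 2: D.
Distance 3: C.
Distance 4: F, J.
Distance 5: G — contains G.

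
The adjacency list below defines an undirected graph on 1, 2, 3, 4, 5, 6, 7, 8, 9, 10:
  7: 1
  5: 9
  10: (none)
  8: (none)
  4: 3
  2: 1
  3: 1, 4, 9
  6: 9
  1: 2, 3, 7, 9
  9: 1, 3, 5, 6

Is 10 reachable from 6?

Explore from 6.
Distance 1: reach 9.
Distance 2: reach 1, 3, 5.
Distance 3: reach 2, 4, 7.
The search is exhausted without reaching 10; it lies in a different component.

No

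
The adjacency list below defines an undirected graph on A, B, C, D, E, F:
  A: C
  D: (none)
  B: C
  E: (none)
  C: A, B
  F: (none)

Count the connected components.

From A: component {A, B, C}.
From D: component {D}.
From E: component {E}.
From F: component {F}.
That's 4 components.

4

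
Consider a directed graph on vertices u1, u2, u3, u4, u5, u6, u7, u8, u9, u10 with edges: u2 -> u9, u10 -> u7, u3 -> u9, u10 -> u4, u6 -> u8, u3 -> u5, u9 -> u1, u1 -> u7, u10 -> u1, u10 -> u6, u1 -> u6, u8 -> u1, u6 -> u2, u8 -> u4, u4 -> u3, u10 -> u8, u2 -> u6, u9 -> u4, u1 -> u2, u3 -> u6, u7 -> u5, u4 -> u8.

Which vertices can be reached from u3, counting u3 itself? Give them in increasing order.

Start at u3.
Its neighbours: u5, u6, u9.
Then their neighbours: u1, u2, u4, u8.
Then next layer: u7.
Nothing further is reachable.

u1, u2, u3, u4, u5, u6, u7, u8, u9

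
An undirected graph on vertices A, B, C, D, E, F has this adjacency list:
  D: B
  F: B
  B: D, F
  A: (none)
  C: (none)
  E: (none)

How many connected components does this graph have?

4

From A: component {A}.
From B: component {B, D, F}.
From C: component {C}.
From E: component {E}.
That's 4 components.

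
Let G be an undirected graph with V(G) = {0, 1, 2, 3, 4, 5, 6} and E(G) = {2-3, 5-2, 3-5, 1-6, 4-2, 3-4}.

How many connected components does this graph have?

From 0: component {0}.
From 1: component {1, 6}.
From 2: component {2, 3, 4, 5}.
That's 3 components.

3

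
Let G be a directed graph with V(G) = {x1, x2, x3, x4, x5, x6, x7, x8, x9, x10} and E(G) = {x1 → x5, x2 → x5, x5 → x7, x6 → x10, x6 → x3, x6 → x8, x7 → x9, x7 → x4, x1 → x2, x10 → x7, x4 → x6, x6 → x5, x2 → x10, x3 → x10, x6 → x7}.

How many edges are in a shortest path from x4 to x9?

Distance 0: x4.
Distance 1: x6.
Distance 2: x3, x5, x7, x8, x10.
Distance 3: x9 — contains x9.

3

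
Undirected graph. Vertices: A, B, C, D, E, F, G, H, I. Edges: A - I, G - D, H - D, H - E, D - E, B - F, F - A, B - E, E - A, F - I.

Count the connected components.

From A: component {A, B, D, E, F, G, H, I}.
From C: component {C}.
That's 2 components.

2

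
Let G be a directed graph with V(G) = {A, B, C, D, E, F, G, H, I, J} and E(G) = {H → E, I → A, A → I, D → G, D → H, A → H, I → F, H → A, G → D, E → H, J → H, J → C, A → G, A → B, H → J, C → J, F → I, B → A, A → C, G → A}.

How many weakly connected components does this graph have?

1

From A: component {A, B, C, D, E, F, G, H, I, J}.
That's 1 component.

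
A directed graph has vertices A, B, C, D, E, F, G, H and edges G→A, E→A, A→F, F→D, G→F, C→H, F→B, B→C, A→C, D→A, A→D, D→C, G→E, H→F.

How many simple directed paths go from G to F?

G→A→C→H→F
G→A→D→C→H→F
G→A→F
G→E→A→C→H→F
G→E→A→D→C→H→F
G→E→A→F
G→F

7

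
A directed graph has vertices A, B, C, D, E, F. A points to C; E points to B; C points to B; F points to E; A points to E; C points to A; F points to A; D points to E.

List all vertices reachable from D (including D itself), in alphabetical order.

B, D, E

Start at D.
Its neighbours: E.
Then their neighbours: B.
Nothing further is reachable.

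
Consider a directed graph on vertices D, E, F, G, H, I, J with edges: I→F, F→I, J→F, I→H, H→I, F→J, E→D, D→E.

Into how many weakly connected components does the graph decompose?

3

From D: component {D, E}.
From F: component {F, H, I, J}.
From G: component {G}.
That's 3 components.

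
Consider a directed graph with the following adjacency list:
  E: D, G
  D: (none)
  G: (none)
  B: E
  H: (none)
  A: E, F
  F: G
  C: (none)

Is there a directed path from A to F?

Explore from A.
Distance 1: reach E, F.
Found F.

Yes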